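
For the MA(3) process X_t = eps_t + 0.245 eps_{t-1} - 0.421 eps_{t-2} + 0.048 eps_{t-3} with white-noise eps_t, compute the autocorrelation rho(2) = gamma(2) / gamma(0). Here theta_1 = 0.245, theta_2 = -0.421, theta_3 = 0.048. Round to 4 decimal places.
\rho(2) = -0.3301

For an MA(q) process with theta_0 = 1, the autocovariance is
  gamma(k) = sigma^2 * sum_{i=0..q-k} theta_i * theta_{i+k},
and rho(k) = gamma(k) / gamma(0). Sigma^2 cancels.
  numerator   = (1)*(-0.421) + (0.245)*(0.048) = -0.40924.
  denominator = (1)^2 + (0.245)^2 + (-0.421)^2 + (0.048)^2 = 1.23957.
  rho(2) = -0.40924 / 1.23957 = -0.3301.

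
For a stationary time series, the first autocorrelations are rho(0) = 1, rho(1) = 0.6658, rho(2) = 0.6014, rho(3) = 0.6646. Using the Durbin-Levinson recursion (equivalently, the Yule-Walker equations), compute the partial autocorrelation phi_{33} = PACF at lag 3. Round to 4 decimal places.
\phi_{33} = 0.3689

The PACF at lag k is phi_{kk}, the last component of the solution
to the Yule-Walker system G_k phi = r_k where
  (G_k)_{ij} = rho(|i - j|), (r_k)_i = rho(i), i,j = 1..k.
Equivalently, Durbin-Levinson gives phi_{kk} iteratively:
  phi_{11} = rho(1)
  phi_{kk} = [rho(k) - sum_{j=1..k-1} phi_{k-1,j} rho(k-j)]
            / [1 - sum_{j=1..k-1} phi_{k-1,j} rho(j)],
  phi_{k,j} = phi_{k-1,j} - phi_{kk} phi_{k-1,k-j},  j = 1..k-1.
Step k = 1:
  phi_11 = rho(1) = 0.6658.
Step k = 2:
  phi_22 = [rho(2) - phi_11 rho(1)] / [1 - phi_11 rho(1)] = [0.6014 - (0.6658)(0.6658)] / [1 - (0.6658)(0.6658)]
         = 0.15811036 / 0.55671036 = 0.284008.
  Update: phi_21 = phi_11 - phi_22 phi_11 = 0.6658 - (0.284008)(0.6658) = 0.476707.
Step k = 3:
  phi_33 = [rho(3) - phi_21 rho(2) - phi_22 rho(1)] / [1 - phi_21 rho(1) - phi_22 rho(2)]
    numerator   = 0.6646 - (0.476707)(0.6014) - (0.284008)(0.6658) = 0.18881552
    denominator = 1 - (0.476707)(0.6658) - (0.284008)(0.6014) = 0.51180571
  phi_33 = 0.18881552 / 0.51180571 = 0.3689.
Therefore phi_{33} = 0.3689.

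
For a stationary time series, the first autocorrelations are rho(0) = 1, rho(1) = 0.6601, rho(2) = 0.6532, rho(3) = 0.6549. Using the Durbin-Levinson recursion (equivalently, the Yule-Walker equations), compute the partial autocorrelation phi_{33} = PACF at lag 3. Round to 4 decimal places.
\phi_{33} = 0.2820

The PACF at lag k is phi_{kk}, the last component of the solution
to the Yule-Walker system G_k phi = r_k where
  (G_k)_{ij} = rho(|i - j|), (r_k)_i = rho(i), i,j = 1..k.
Equivalently, Durbin-Levinson gives phi_{kk} iteratively:
  phi_{11} = rho(1)
  phi_{kk} = [rho(k) - sum_{j=1..k-1} phi_{k-1,j} rho(k-j)]
            / [1 - sum_{j=1..k-1} phi_{k-1,j} rho(j)],
  phi_{k,j} = phi_{k-1,j} - phi_{kk} phi_{k-1,k-j},  j = 1..k-1.
Step k = 1:
  phi_11 = rho(1) = 0.6601.
Step k = 2:
  phi_22 = [rho(2) - phi_11 rho(1)] / [1 - phi_11 rho(1)] = [0.6532 - (0.6601)(0.6601)] / [1 - (0.6601)(0.6601)]
         = 0.21746799 / 0.56426799 = 0.385398.
  Update: phi_21 = phi_11 - phi_22 phi_11 = 0.6601 - (0.385398)(0.6601) = 0.405699.
Step k = 3:
  phi_33 = [rho(3) - phi_21 rho(2) - phi_22 rho(1)] / [1 - phi_21 rho(1) - phi_22 rho(2)]
    numerator   = 0.6549 - (0.405699)(0.6532) - (0.385398)(0.6601) = 0.13549624
    denominator = 1 - (0.405699)(0.6601) - (0.385398)(0.6532) = 0.48045617
  phi_33 = 0.13549624 / 0.48045617 = 0.282.
Therefore phi_{33} = 0.2820.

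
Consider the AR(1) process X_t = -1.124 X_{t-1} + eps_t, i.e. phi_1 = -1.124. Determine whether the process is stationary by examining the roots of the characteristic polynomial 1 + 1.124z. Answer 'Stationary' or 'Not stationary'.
\text{Not stationary}

The AR(p) characteristic polynomial is P(z) = 1 + 1.124z.
Stationarity requires all roots to lie outside the unit circle, i.e. |z| > 1 for every root.
This is linear in z: 1 + (1.124) z = 0  =>  z = -1/(1.124) = -0.88968,  |z| = 0.88968.
Moduli of all roots: 0.8897.
All moduli strictly greater than 1? No.
Verdict: Not stationary.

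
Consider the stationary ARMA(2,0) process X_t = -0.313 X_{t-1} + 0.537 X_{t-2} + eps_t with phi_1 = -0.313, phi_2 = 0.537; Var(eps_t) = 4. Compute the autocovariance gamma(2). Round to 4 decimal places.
\gamma(2) = 7.7493

Multiply the model equation by X_{t-k} and take expectations. With theta_0 = psi_0 = 1 and psi_j the MA(infinity) weights, this gives
  gamma(k) - sum_i phi_i gamma(k-i) = c_k,
  c_k = sigma^2 * sum_{j=k..q} theta_j psi_{j-k}   (c_k = 0 for k > q),
using gamma(-m) = gamma(m).
Pure AR (q = 0): c_0 = sigma^2 = 4, c_k = 0 for k >= 1.
Equations for k = 0, 1, 2 (AR order 2, c_2 = 0):
  (E0) gamma(0) = phi_1 gamma(1) + phi_2 gamma(2) + c_0
  (E1) gamma(1) = phi_1 gamma(0) + phi_2 gamma(1) + c_1
  (E2) gamma(2) = phi_1 gamma(1) + phi_2 gamma(0)
From (E1): gamma(1) = A gamma(0) + B with
  A = phi_1 / (1 - phi_2) = -0.313 / 0.463 = -0.676026,   B = c_1 / (1 - phi_2) = 0 / 0.463 = 0.
Insert (E2) into (E0): gamma(0) (1 - phi_2^2) = phi_1 (1 + phi_2) gamma(1) + c_0.
  phi_1 (1 + phi_2) = (-0.313)(1.537) = -0.481081,   1 - phi_2^2 = 0.711631.
Replace gamma(1) by A gamma(0) + B and collect gamma(0):
  gamma(0) [0.711631 - (-0.481081)(-0.676026)] = c_0 = 4
  gamma(0) * 0.386408 = 4
  gamma(0) = 4 / 0.386408 = 10.351759.
  gamma(1) = A gamma(0) = (-0.676026)(10.351759) = -6.998057.
  gamma(2) = phi_1 gamma(1) + phi_2 gamma(0) = (-0.313)(-6.998057) + (0.537)(10.351759) = 7.749286.
Therefore gamma(2) = 7.7493 (to 4 decimal places).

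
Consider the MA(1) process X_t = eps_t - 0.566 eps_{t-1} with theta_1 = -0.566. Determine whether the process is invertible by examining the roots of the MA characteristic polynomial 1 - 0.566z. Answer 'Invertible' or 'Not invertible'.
\text{Invertible}

The MA(q) characteristic polynomial is P(z) = 1 - 0.566z.
Invertibility requires all roots to lie outside the unit circle, i.e. |z| > 1 for every root.
This is linear in z: 1 + (-0.566) z = 0  =>  z = -1/(-0.566) = 1.766784,  |z| = 1.766784.
Moduli of all roots: 1.7668.
All moduli strictly greater than 1? Yes.
Verdict: Invertible.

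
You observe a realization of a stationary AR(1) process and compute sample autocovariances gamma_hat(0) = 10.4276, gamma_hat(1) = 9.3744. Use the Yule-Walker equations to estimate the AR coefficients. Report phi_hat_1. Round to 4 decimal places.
\hat\phi_{1} = 0.8990

The Yule-Walker equations for an AR(p) process read, in matrix form,
  Gamma_p phi = r_p,   with   (Gamma_p)_{ij} = gamma(|i - j|),
                       (r_p)_i = gamma(i),   i,j = 1..p.
Substitute the sample gammas (Toeplitz matrix and right-hand side of size 1):
  Gamma_p = [[10.4276]]
  r_p     = [9.3744]
With p = 1 this is the single equation gamma(0) phi_1 = gamma(1):
  phi_hat_1 = gamma(1) / gamma(0) = 9.3744 / 10.4276 = 0.8990.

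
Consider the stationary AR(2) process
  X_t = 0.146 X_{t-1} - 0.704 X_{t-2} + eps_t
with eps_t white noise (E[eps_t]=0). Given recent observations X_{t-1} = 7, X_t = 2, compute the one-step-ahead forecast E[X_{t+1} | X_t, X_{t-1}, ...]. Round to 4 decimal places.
E[X_{t+1} \mid \mathcal F_t] = -4.6360

For an AR(p) model X_t = c + sum_i phi_i X_{t-i} + eps_t, the
one-step-ahead conditional mean is
  E[X_{t+1} | X_t, ...] = c + sum_i phi_i X_{t+1-i}.
Substitute known values:
  E[X_{t+1} | ...] = (0.146) * (2) + (-0.704) * (7)
                   = -4.6360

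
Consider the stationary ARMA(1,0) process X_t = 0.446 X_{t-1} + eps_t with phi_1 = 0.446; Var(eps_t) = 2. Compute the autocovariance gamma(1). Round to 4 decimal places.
\gamma(1) = 1.1135

Multiply the model equation by X_{t-k} and take expectations. With theta_0 = psi_0 = 1 and psi_j the MA(infinity) weights, this gives
  gamma(k) - sum_i phi_i gamma(k-i) = c_k,
  c_k = sigma^2 * sum_{j=k..q} theta_j psi_{j-k}   (c_k = 0 for k > q),
using gamma(-m) = gamma(m).
Pure AR (q = 0): c_0 = sigma^2 = 2, c_k = 0 for k >= 1.
Equations for k = 0 and k = 1 (AR order 1):
  gamma(0) = phi_1 gamma(1) + c_0
  gamma(1) = phi_1 gamma(0) + c_1
Substituting the second into the first: gamma(0) (1 - phi_1^2) = c_0 + phi_1 c_1, so
  gamma(0) = c_0 / (1 - phi_1^2) = 2 / (1 - (0.446)^2) = 2 / 0.801084 = 2.496617.
  gamma(1) = phi_1 gamma(0) = (0.446)(2.496617) = 1.113491.
Therefore gamma(1) = 1.1135 (to 4 decimal places).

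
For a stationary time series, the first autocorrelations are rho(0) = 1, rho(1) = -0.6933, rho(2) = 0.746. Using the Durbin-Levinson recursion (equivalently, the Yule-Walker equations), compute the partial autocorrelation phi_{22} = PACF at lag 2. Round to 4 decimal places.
\phi_{22} = 0.5109

The PACF at lag k is phi_{kk}, the last component of the solution
to the Yule-Walker system G_k phi = r_k where
  (G_k)_{ij} = rho(|i - j|), (r_k)_i = rho(i), i,j = 1..k.
Equivalently, Durbin-Levinson gives phi_{kk} iteratively:
  phi_{11} = rho(1)
  phi_{kk} = [rho(k) - sum_{j=1..k-1} phi_{k-1,j} rho(k-j)]
            / [1 - sum_{j=1..k-1} phi_{k-1,j} rho(j)],
  phi_{k,j} = phi_{k-1,j} - phi_{kk} phi_{k-1,k-j},  j = 1..k-1.
Step k = 1:
  phi_11 = rho(1) = -0.6933.
Step k = 2:
  phi_22 = [rho(2) - phi_11 rho(1)] / [1 - phi_11 rho(1)] = [0.746 - (-0.6933)(-0.6933)] / [1 - (-0.6933)(-0.6933)]
         = 0.26533511 / 0.51933511 = 0.5109.
Therefore phi_{22} = 0.5109.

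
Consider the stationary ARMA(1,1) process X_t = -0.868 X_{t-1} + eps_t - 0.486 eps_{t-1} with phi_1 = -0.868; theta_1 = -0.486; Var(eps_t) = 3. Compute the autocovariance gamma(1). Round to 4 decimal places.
\gamma(1) = -23.4230

Multiply the model equation by X_{t-k} and take expectations. With theta_0 = psi_0 = 1 and psi_j the MA(infinity) weights, this gives
  gamma(k) - sum_i phi_i gamma(k-i) = c_k,
  c_k = sigma^2 * sum_{j=k..q} theta_j psi_{j-k}   (c_k = 0 for k > q),
using gamma(-m) = gamma(m).
psi-weights needed (psi_j = theta_j + sum_i phi_i psi_{j-i}):
  psi_1 = theta_1 + phi_1 = -0.486 + (-0.868) = -1.354
Right-hand sides:
  c_0 = sigma^2 (1 + theta_1 psi_1) = 3 * (1 + (-0.486)(-1.354)) = 3 * 1.658044 = 4.974132
  c_1 = sigma^2 theta_1 = 3 * (-0.486) = -1.458
  c_2 = 0
Equations for k = 0 and k = 1 (AR order 1):
  gamma(0) = phi_1 gamma(1) + c_0
  gamma(1) = phi_1 gamma(0) + c_1
Substituting the second into the first: gamma(0) (1 - phi_1^2) = c_0 + phi_1 c_1, so
  gamma(0) = (c_0 + phi_1 c_1) / (1 - phi_1^2) = (4.974132 + (-0.868)(-1.458)) / (1 - (-0.868)^2) = 6.239676 / 0.246576 = 25.305285.
  gamma(1) = phi_1 gamma(0) + c_1 = (-0.868)(25.305285) + (-1.458) = -23.422988.
Therefore gamma(1) = -23.4230 (to 4 decimal places).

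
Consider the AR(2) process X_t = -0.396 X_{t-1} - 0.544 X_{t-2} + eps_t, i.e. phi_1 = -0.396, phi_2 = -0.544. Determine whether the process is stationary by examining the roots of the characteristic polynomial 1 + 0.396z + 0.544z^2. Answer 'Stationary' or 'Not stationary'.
\text{Stationary}

The AR(p) characteristic polynomial is P(z) = 1 + 0.396z + 0.544z^2.
Stationarity requires all roots to lie outside the unit circle, i.e. |z| > 1 for every root.
Set 1 + (0.396) z + (0.544) z^2 = 0, i.e. a z^2 + b z + c = 0 with a = 0.544, b = 0.396, c = 1.
Discriminant D = b^2 - 4ac = (0.396)^2 - 4*(0.544)*1 = 0.156816 - (2.176) = -2.019184.
D < 0, so the roots are the complex-conjugate pair z = (-b +/- i sqrt(-D)) / (2a) = -0.364 +/- 1.306i.
For a conjugate pair |z|^2 = z * conj(z) = (product of roots) = c/a = 1/(0.544) = 1.838235, so |z| = sqrt(1.838235) = 1.3558 for both roots.
Moduli of all roots: 1.3558, 1.3558.
All moduli strictly greater than 1? Yes.
Verdict: Stationary.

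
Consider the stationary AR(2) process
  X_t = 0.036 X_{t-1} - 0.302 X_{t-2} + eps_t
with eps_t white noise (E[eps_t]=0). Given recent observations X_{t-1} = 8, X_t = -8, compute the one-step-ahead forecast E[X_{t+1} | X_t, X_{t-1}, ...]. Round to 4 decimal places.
E[X_{t+1} \mid \mathcal F_t] = -2.7040

For an AR(p) model X_t = c + sum_i phi_i X_{t-i} + eps_t, the
one-step-ahead conditional mean is
  E[X_{t+1} | X_t, ...] = c + sum_i phi_i X_{t+1-i}.
Substitute known values:
  E[X_{t+1} | ...] = (0.036) * (-8) + (-0.302) * (8)
                   = -2.7040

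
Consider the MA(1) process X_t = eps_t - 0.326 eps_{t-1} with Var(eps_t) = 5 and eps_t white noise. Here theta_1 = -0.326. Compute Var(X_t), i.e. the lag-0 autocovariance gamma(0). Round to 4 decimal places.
\gamma(0) = 5.5314

For an MA(q) process X_t = eps_t + sum_i theta_i eps_{t-i} with
Var(eps_t) = sigma^2, the variance is
  gamma(0) = sigma^2 * (1 + sum_i theta_i^2).
  sum_i theta_i^2 = (-0.326)^2 = 0.106276.
  gamma(0) = 5 * (1 + 0.106276) = 5 * 1.106276 = 5.53138, which rounds to 5.5314.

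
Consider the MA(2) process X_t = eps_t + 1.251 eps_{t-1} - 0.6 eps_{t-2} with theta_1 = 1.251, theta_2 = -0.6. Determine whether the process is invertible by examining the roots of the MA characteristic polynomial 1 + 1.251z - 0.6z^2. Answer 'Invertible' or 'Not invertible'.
\text{Not invertible}

The MA(q) characteristic polynomial is P(z) = 1 + 1.251z - 0.6z^2.
Invertibility requires all roots to lie outside the unit circle, i.e. |z| > 1 for every root.
Set 1 + (1.251) z + (-0.6) z^2 = 0, i.e. a z^2 + b z + c = 0 with a = -0.6, b = 1.251, c = 1.
Discriminant D = b^2 - 4ac = (1.251)^2 - 4*(-0.6)*1 = 1.565001 - (-2.4) = 3.965001.
D >= 0, so the roots are real: z = (-b +/- sqrt(D)) / (2a) = (-1.251 +/- 1.991231) / (-1.2).
  z_1 = (-1.251 + 1.991231) / (-1.2) = -0.6169,   |z_1| = 0.6169.
  z_2 = (-1.251 - 1.991231) / (-1.2) = 2.7019,   |z_2| = 2.7019.
Moduli of all roots: 0.6169, 2.7019.
All moduli strictly greater than 1? No.
Verdict: Not invertible.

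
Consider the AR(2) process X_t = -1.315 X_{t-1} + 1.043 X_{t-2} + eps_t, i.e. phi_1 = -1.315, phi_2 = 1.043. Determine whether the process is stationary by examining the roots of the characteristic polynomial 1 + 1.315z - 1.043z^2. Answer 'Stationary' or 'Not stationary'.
\text{Not stationary}

The AR(p) characteristic polynomial is P(z) = 1 + 1.315z - 1.043z^2.
Stationarity requires all roots to lie outside the unit circle, i.e. |z| > 1 for every root.
Set 1 + (1.315) z + (-1.043) z^2 = 0, i.e. a z^2 + b z + c = 0 with a = -1.043, b = 1.315, c = 1.
Discriminant D = b^2 - 4ac = (1.315)^2 - 4*(-1.043)*1 = 1.729225 - (-4.172) = 5.901225.
D >= 0, so the roots are real: z = (-b +/- sqrt(D)) / (2a) = (-1.315 +/- 2.429244) / (-2.086).
  z_1 = (-1.315 + 2.429244) / (-2.086) = -0.5342,   |z_1| = 0.5342.
  z_2 = (-1.315 - 2.429244) / (-2.086) = 1.7949,   |z_2| = 1.7949.
Moduli of all roots: 0.5342, 1.7949.
All moduli strictly greater than 1? No.
Verdict: Not stationary.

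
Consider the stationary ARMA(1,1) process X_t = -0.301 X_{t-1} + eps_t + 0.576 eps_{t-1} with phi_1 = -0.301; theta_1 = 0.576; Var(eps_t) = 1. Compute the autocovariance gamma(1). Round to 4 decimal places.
\gamma(1) = 0.2500

Multiply the model equation by X_{t-k} and take expectations. With theta_0 = psi_0 = 1 and psi_j the MA(infinity) weights, this gives
  gamma(k) - sum_i phi_i gamma(k-i) = c_k,
  c_k = sigma^2 * sum_{j=k..q} theta_j psi_{j-k}   (c_k = 0 for k > q),
using gamma(-m) = gamma(m).
psi-weights needed (psi_j = theta_j + sum_i phi_i psi_{j-i}):
  psi_1 = theta_1 + phi_1 = 0.576 + (-0.301) = 0.275
Right-hand sides:
  c_0 = sigma^2 (1 + theta_1 psi_1) = 1 * (1 + (0.576)(0.275)) = 1 * 1.1584 = 1.1584
  c_1 = sigma^2 theta_1 = 1 * (0.576) = 0.576
  c_2 = 0
Equations for k = 0 and k = 1 (AR order 1):
  gamma(0) = phi_1 gamma(1) + c_0
  gamma(1) = phi_1 gamma(0) + c_1
Substituting the second into the first: gamma(0) (1 - phi_1^2) = c_0 + phi_1 c_1, so
  gamma(0) = (c_0 + phi_1 c_1) / (1 - phi_1^2) = (1.1584 + (-0.301)(0.576)) / (1 - (-0.301)^2) = 0.985024 / 0.909399 = 1.083159.
  gamma(1) = phi_1 gamma(0) + c_1 = (-0.301)(1.083159) + (0.576) = 0.249969.
Therefore gamma(1) = 0.2500 (to 4 decimal places).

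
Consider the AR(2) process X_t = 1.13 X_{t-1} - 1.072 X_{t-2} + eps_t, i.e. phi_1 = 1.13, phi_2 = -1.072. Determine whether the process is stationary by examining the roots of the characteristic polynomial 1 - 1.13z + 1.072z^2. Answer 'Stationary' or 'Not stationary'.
\text{Not stationary}

The AR(p) characteristic polynomial is P(z) = 1 - 1.13z + 1.072z^2.
Stationarity requires all roots to lie outside the unit circle, i.e. |z| > 1 for every root.
Set 1 + (-1.13) z + (1.072) z^2 = 0, i.e. a z^2 + b z + c = 0 with a = 1.072, b = -1.13, c = 1.
Discriminant D = b^2 - 4ac = (-1.13)^2 - 4*(1.072)*1 = 1.2769 - (4.288) = -3.0111.
D < 0, so the roots are the complex-conjugate pair z = (-b +/- i sqrt(-D)) / (2a) = 0.5271 +/- 0.8094i.
For a conjugate pair |z|^2 = z * conj(z) = (product of roots) = c/a = 1/(1.072) = 0.932836, so |z| = sqrt(0.932836) = 0.9658 for both roots.
Moduli of all roots: 0.9658, 0.9658.
All moduli strictly greater than 1? No.
Verdict: Not stationary.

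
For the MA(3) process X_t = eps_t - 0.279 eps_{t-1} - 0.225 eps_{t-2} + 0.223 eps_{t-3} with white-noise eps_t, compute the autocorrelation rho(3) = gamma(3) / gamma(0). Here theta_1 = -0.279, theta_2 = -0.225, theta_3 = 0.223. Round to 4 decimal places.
\rho(3) = 0.1893

For an MA(q) process with theta_0 = 1, the autocovariance is
  gamma(k) = sigma^2 * sum_{i=0..q-k} theta_i * theta_{i+k},
and rho(k) = gamma(k) / gamma(0). Sigma^2 cancels.
  numerator   = (1)*(0.223) = 0.223.
  denominator = (1)^2 + (-0.279)^2 + (-0.225)^2 + (0.223)^2 = 1.178195.
  rho(3) = 0.223 / 1.178195 = 0.1893.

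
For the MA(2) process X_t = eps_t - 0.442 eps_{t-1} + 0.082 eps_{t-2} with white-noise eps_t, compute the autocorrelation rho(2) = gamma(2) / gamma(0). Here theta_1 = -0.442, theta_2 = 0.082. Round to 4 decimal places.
\rho(2) = 0.0682

For an MA(q) process with theta_0 = 1, the autocovariance is
  gamma(k) = sigma^2 * sum_{i=0..q-k} theta_i * theta_{i+k},
and rho(k) = gamma(k) / gamma(0). Sigma^2 cancels.
  numerator   = (1)*(0.082) = 0.082.
  denominator = (1)^2 + (-0.442)^2 + (0.082)^2 = 1.202088.
  rho(2) = 0.082 / 1.202088 = 0.0682.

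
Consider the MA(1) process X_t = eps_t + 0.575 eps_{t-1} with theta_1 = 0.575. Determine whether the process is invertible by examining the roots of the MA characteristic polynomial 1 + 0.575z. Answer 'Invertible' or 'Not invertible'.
\text{Invertible}

The MA(q) characteristic polynomial is P(z) = 1 + 0.575z.
Invertibility requires all roots to lie outside the unit circle, i.e. |z| > 1 for every root.
This is linear in z: 1 + (0.575) z = 0  =>  z = -1/(0.575) = -1.73913,  |z| = 1.73913.
Moduli of all roots: 1.7391.
All moduli strictly greater than 1? Yes.
Verdict: Invertible.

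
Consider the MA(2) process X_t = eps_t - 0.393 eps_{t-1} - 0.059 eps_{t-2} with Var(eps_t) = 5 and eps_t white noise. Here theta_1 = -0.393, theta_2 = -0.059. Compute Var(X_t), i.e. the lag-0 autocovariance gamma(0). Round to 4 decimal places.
\gamma(0) = 5.7897

For an MA(q) process X_t = eps_t + sum_i theta_i eps_{t-i} with
Var(eps_t) = sigma^2, the variance is
  gamma(0) = sigma^2 * (1 + sum_i theta_i^2).
  sum_i theta_i^2 = (-0.393)^2 + (-0.059)^2 = 0.154449 + 0.003481 = 0.15793.
  gamma(0) = 5 * (1 + 0.15793) = 5 * 1.15793 = 5.78965, which rounds to 5.7897.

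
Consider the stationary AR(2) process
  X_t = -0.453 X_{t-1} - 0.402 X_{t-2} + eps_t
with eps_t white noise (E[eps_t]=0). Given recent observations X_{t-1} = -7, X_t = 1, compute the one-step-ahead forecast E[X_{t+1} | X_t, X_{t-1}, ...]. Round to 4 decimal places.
E[X_{t+1} \mid \mathcal F_t] = 2.3610

For an AR(p) model X_t = c + sum_i phi_i X_{t-i} + eps_t, the
one-step-ahead conditional mean is
  E[X_{t+1} | X_t, ...] = c + sum_i phi_i X_{t+1-i}.
Substitute known values:
  E[X_{t+1} | ...] = (-0.453) * (1) + (-0.402) * (-7)
                   = 2.3610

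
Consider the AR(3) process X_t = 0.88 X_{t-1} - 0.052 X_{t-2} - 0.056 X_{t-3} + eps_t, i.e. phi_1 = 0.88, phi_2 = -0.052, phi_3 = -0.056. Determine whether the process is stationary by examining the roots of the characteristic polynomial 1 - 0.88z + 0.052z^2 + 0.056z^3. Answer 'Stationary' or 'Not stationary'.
\text{Stationary}

The AR(p) characteristic polynomial is P(z) = 1 - 0.88z + 0.052z^2 + 0.056z^3.
Stationarity requires all roots to lie outside the unit circle, i.e. |z| > 1 for every root.
Degree 3: look for a simple real root z0 first, then factor out (1 - z/z0) and solve the remaining quadratic.
Testing z0 = 2.5: P(2.5) = 1 + (-0.88)(2.5) + (0.052)(2.5)^2 + (0.056)(2.5)^3
  = 1 + (-2.2) + (0.325) + (0.875) = 0.  So z_0 = 2.5 is a root, |z_0| = 2.5.
Divide out the factor (1 - 0.4 z) = (1 - z/z0) (since 1/z0 = 0.4):
  P(z) = (1 - 0.4 z)(1 + (-0.48) z + (-0.14) z^2)
  [check: z-coef -0.48 - (0.4) = -0.88; z^2-coef -0.14 - (0.4)(-0.48) = 0.052; z^3-coef -(0.4)(-0.14) = 0.056.]
Remaining roots from the quadratic factor 1 + (-0.48) z + (-0.14) z^2:
  Set 1 + (-0.48) z + (-0.14) z^2 = 0, i.e. a z^2 + b z + c = 0 with a = -0.14, b = -0.48, c = 1.
  Discriminant D = b^2 - 4ac = (-0.48)^2 - 4*(-0.14)*1 = 0.2304 - (-0.56) = 0.7904.
  D >= 0, so the roots are real: z = (-b +/- sqrt(D)) / (2a) = (0.48 +/- 0.889044) / (-0.28).
    z_1 = (0.48 + 0.889044) / (-0.28) = -4.8894,   |z_1| = 4.8894.
    z_2 = (0.48 - 0.889044) / (-0.28) = 1.4609,   |z_2| = 1.4609.
Moduli of all roots: 2.5000, 4.8894, 1.4609.
All moduli strictly greater than 1? Yes.
Verdict: Stationary.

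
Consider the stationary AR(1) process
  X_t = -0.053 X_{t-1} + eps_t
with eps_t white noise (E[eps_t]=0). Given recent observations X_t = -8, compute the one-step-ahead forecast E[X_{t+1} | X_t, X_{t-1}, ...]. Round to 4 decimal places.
E[X_{t+1} \mid \mathcal F_t] = 0.4240

For an AR(p) model X_t = c + sum_i phi_i X_{t-i} + eps_t, the
one-step-ahead conditional mean is
  E[X_{t+1} | X_t, ...] = c + sum_i phi_i X_{t+1-i}.
Substitute known values:
  E[X_{t+1} | ...] = (-0.053) * (-8)
                   = 0.4240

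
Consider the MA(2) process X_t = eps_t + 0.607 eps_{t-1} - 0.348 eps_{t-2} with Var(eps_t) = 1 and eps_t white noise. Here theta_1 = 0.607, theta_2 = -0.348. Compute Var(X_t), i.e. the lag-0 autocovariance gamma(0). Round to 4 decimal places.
\gamma(0) = 1.4896

For an MA(q) process X_t = eps_t + sum_i theta_i eps_{t-i} with
Var(eps_t) = sigma^2, the variance is
  gamma(0) = sigma^2 * (1 + sum_i theta_i^2).
  sum_i theta_i^2 = (0.607)^2 + (-0.348)^2 = 0.368449 + 0.121104 = 0.489553.
  gamma(0) = 1 * (1 + 0.489553) = 1 * 1.489553 = 1.489553, which rounds to 1.4896.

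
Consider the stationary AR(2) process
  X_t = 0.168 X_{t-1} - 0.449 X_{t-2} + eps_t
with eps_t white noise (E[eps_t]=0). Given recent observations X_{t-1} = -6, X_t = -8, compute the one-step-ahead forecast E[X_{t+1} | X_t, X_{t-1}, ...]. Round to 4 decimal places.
E[X_{t+1} \mid \mathcal F_t] = 1.3500

For an AR(p) model X_t = c + sum_i phi_i X_{t-i} + eps_t, the
one-step-ahead conditional mean is
  E[X_{t+1} | X_t, ...] = c + sum_i phi_i X_{t+1-i}.
Substitute known values:
  E[X_{t+1} | ...] = (0.168) * (-8) + (-0.449) * (-6)
                   = 1.3500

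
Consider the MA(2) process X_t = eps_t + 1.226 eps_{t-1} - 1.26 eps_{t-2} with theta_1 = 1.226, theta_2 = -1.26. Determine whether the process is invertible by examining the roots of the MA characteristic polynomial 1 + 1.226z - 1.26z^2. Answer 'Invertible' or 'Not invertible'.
\text{Not invertible}

The MA(q) characteristic polynomial is P(z) = 1 + 1.226z - 1.26z^2.
Invertibility requires all roots to lie outside the unit circle, i.e. |z| > 1 for every root.
Set 1 + (1.226) z + (-1.26) z^2 = 0, i.e. a z^2 + b z + c = 0 with a = -1.26, b = 1.226, c = 1.
Discriminant D = b^2 - 4ac = (1.226)^2 - 4*(-1.26)*1 = 1.503076 - (-5.04) = 6.543076.
D >= 0, so the roots are real: z = (-b +/- sqrt(D)) / (2a) = (-1.226 +/- 2.557944) / (-2.52).
  z_1 = (-1.226 + 2.557944) / (-2.52) = -0.5285,   |z_1| = 0.5285.
  z_2 = (-1.226 - 2.557944) / (-2.52) = 1.5016,   |z_2| = 1.5016.
Moduli of all roots: 0.5285, 1.5016.
All moduli strictly greater than 1? No.
Verdict: Not invertible.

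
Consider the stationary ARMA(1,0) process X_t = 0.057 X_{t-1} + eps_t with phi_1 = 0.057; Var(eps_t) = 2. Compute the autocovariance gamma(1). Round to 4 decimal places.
\gamma(1) = 0.1144

Multiply the model equation by X_{t-k} and take expectations. With theta_0 = psi_0 = 1 and psi_j the MA(infinity) weights, this gives
  gamma(k) - sum_i phi_i gamma(k-i) = c_k,
  c_k = sigma^2 * sum_{j=k..q} theta_j psi_{j-k}   (c_k = 0 for k > q),
using gamma(-m) = gamma(m).
Pure AR (q = 0): c_0 = sigma^2 = 2, c_k = 0 for k >= 1.
Equations for k = 0 and k = 1 (AR order 1):
  gamma(0) = phi_1 gamma(1) + c_0
  gamma(1) = phi_1 gamma(0) + c_1
Substituting the second into the first: gamma(0) (1 - phi_1^2) = c_0 + phi_1 c_1, so
  gamma(0) = c_0 / (1 - phi_1^2) = 2 / (1 - (0.057)^2) = 2 / 0.996751 = 2.006519.
  gamma(1) = phi_1 gamma(0) = (0.057)(2.006519) = 0.114372.
Therefore gamma(1) = 0.1144 (to 4 decimal places).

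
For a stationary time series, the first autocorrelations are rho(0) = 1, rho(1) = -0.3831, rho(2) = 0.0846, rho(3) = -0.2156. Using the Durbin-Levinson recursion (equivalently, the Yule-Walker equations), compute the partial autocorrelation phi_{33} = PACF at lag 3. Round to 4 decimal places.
\phi_{33} = -0.2460

The PACF at lag k is phi_{kk}, the last component of the solution
to the Yule-Walker system G_k phi = r_k where
  (G_k)_{ij} = rho(|i - j|), (r_k)_i = rho(i), i,j = 1..k.
Equivalently, Durbin-Levinson gives phi_{kk} iteratively:
  phi_{11} = rho(1)
  phi_{kk} = [rho(k) - sum_{j=1..k-1} phi_{k-1,j} rho(k-j)]
            / [1 - sum_{j=1..k-1} phi_{k-1,j} rho(j)],
  phi_{k,j} = phi_{k-1,j} - phi_{kk} phi_{k-1,k-j},  j = 1..k-1.
Step k = 1:
  phi_11 = rho(1) = -0.3831.
Step k = 2:
  phi_22 = [rho(2) - phi_11 rho(1)] / [1 - phi_11 rho(1)] = [0.0846 - (-0.3831)(-0.3831)] / [1 - (-0.3831)(-0.3831)]
         = -0.06216561 / 0.85323439 = -0.072859.
  Update: phi_21 = phi_11 - phi_22 phi_11 = -0.3831 - (-0.072859)(-0.3831) = -0.411012.
Step k = 3:
  phi_33 = [rho(3) - phi_21 rho(2) - phi_22 rho(1)] / [1 - phi_21 rho(1) - phi_22 rho(2)]
    numerator   = -0.2156 - (-0.411012)(0.0846) - (-0.072859)(-0.3831) = -0.20874056
    denominator = 1 - (-0.411012)(-0.3831) - (-0.072859)(0.0846) = 0.84870508
  phi_33 = -0.20874056 / 0.84870508 = -0.246.
Therefore phi_{33} = -0.2460.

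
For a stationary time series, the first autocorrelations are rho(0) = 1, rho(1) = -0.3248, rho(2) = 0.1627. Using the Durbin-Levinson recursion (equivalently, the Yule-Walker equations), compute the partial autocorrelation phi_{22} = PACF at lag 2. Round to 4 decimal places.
\phi_{22} = 0.0640

The PACF at lag k is phi_{kk}, the last component of the solution
to the Yule-Walker system G_k phi = r_k where
  (G_k)_{ij} = rho(|i - j|), (r_k)_i = rho(i), i,j = 1..k.
Equivalently, Durbin-Levinson gives phi_{kk} iteratively:
  phi_{11} = rho(1)
  phi_{kk} = [rho(k) - sum_{j=1..k-1} phi_{k-1,j} rho(k-j)]
            / [1 - sum_{j=1..k-1} phi_{k-1,j} rho(j)],
  phi_{k,j} = phi_{k-1,j} - phi_{kk} phi_{k-1,k-j},  j = 1..k-1.
Step k = 1:
  phi_11 = rho(1) = -0.3248.
Step k = 2:
  phi_22 = [rho(2) - phi_11 rho(1)] / [1 - phi_11 rho(1)] = [0.1627 - (-0.3248)(-0.3248)] / [1 - (-0.3248)(-0.3248)]
         = 0.05720496 / 0.89450496 = 0.064.
Therefore phi_{22} = 0.0640.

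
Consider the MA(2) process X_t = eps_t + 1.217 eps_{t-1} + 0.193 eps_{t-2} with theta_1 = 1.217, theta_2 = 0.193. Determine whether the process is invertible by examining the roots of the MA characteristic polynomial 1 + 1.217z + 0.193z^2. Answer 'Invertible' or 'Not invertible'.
\text{Not invertible}

The MA(q) characteristic polynomial is P(z) = 1 + 1.217z + 0.193z^2.
Invertibility requires all roots to lie outside the unit circle, i.e. |z| > 1 for every root.
Set 1 + (1.217) z + (0.193) z^2 = 0, i.e. a z^2 + b z + c = 0 with a = 0.193, b = 1.217, c = 1.
Discriminant D = b^2 - 4ac = (1.217)^2 - 4*(0.193)*1 = 1.481089 - (0.772) = 0.709089.
D >= 0, so the roots are real: z = (-b +/- sqrt(D)) / (2a) = (-1.217 +/- 0.842074) / (0.386).
  z_1 = (-1.217 + 0.842074) / (0.386) = -0.9713,   |z_1| = 0.9713.
  z_2 = (-1.217 - 0.842074) / (0.386) = -5.3344,   |z_2| = 5.3344.
Moduli of all roots: 0.9713, 5.3344.
All moduli strictly greater than 1? No.
Verdict: Not invertible.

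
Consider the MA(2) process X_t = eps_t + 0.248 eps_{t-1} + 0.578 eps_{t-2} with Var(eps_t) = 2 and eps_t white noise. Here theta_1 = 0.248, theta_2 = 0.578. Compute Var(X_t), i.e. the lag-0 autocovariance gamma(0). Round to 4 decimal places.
\gamma(0) = 2.7912

For an MA(q) process X_t = eps_t + sum_i theta_i eps_{t-i} with
Var(eps_t) = sigma^2, the variance is
  gamma(0) = sigma^2 * (1 + sum_i theta_i^2).
  sum_i theta_i^2 = (0.248)^2 + (0.578)^2 = 0.061504 + 0.334084 = 0.395588.
  gamma(0) = 2 * (1 + 0.395588) = 2 * 1.395588 = 2.791176, which rounds to 2.7912.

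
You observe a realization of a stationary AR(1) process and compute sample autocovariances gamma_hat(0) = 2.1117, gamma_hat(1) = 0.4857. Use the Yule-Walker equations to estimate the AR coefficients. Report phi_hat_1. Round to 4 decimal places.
\hat\phi_{1} = 0.2300

The Yule-Walker equations for an AR(p) process read, in matrix form,
  Gamma_p phi = r_p,   with   (Gamma_p)_{ij} = gamma(|i - j|),
                       (r_p)_i = gamma(i),   i,j = 1..p.
Substitute the sample gammas (Toeplitz matrix and right-hand side of size 1):
  Gamma_p = [[2.1117]]
  r_p     = [0.4857]
With p = 1 this is the single equation gamma(0) phi_1 = gamma(1):
  phi_hat_1 = gamma(1) / gamma(0) = 0.4857 / 2.1117 = 0.2300.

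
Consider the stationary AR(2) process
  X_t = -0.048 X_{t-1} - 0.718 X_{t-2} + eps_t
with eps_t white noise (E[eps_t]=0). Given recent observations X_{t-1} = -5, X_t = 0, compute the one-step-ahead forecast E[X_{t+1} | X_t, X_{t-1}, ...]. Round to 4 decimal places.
E[X_{t+1} \mid \mathcal F_t] = 3.5900

For an AR(p) model X_t = c + sum_i phi_i X_{t-i} + eps_t, the
one-step-ahead conditional mean is
  E[X_{t+1} | X_t, ...] = c + sum_i phi_i X_{t+1-i}.
Substitute known values:
  E[X_{t+1} | ...] = (-0.048) * (0) + (-0.718) * (-5)
                   = 3.5900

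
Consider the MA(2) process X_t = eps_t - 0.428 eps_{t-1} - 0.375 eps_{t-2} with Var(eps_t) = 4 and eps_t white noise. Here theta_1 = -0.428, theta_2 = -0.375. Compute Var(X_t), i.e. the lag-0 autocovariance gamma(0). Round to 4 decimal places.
\gamma(0) = 5.2952

For an MA(q) process X_t = eps_t + sum_i theta_i eps_{t-i} with
Var(eps_t) = sigma^2, the variance is
  gamma(0) = sigma^2 * (1 + sum_i theta_i^2).
  sum_i theta_i^2 = (-0.428)^2 + (-0.375)^2 = 0.183184 + 0.140625 = 0.323809.
  gamma(0) = 4 * (1 + 0.323809) = 4 * 1.323809 = 5.295236, which rounds to 5.2952.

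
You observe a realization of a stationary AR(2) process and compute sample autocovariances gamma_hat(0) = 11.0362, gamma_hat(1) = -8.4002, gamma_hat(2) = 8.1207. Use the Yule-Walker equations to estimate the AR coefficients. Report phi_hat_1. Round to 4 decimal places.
\hat\phi_{1} = -0.4780

The Yule-Walker equations for an AR(p) process read, in matrix form,
  Gamma_p phi = r_p,   with   (Gamma_p)_{ij} = gamma(|i - j|),
                       (r_p)_i = gamma(i),   i,j = 1..p.
Substitute the sample gammas (Toeplitz matrix and right-hand side of size 2):
  Gamma_p = [[11.0362, -8.4002], [-8.4002, 11.0362]]
  r_p     = [-8.4002, 8.1207]
Written out:
  11.0362 phi_1 - 8.4002 phi_2 = -8.4002
  -8.4002 phi_1 + 11.0362 phi_2 = 8.1207
Solve by Cramer's rule:
  det = gamma(0)^2 - gamma(1)^2 = (11.0362)^2 - (-8.4002)^2 = 121.79771044 - 70.56336004 = 51.2343504
  phi_hat_1 = [gamma(1) gamma(0) - gamma(1) gamma(2)] / det = [(-8.4002)(11.0362) - (-8.4002)(8.1207)] / 51.2343504 = -24.4907831 / 51.2343504 = -0.478
  phi_hat_2 = [gamma(0) gamma(2) - gamma(1)^2] / det = [(11.0362)(8.1207) - (-8.4002)^2] / 51.2343504 = 19.0583093 / 51.2343504 = 0.372
So phi_hat = [-0.4780, 0.3720].
Therefore phi_hat_1 = -0.4780.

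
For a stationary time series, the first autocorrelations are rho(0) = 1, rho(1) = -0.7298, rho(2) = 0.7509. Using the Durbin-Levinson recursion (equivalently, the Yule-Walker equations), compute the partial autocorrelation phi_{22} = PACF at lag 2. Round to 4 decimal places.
\phi_{22} = 0.4670

The PACF at lag k is phi_{kk}, the last component of the solution
to the Yule-Walker system G_k phi = r_k where
  (G_k)_{ij} = rho(|i - j|), (r_k)_i = rho(i), i,j = 1..k.
Equivalently, Durbin-Levinson gives phi_{kk} iteratively:
  phi_{11} = rho(1)
  phi_{kk} = [rho(k) - sum_{j=1..k-1} phi_{k-1,j} rho(k-j)]
            / [1 - sum_{j=1..k-1} phi_{k-1,j} rho(j)],
  phi_{k,j} = phi_{k-1,j} - phi_{kk} phi_{k-1,k-j},  j = 1..k-1.
Step k = 1:
  phi_11 = rho(1) = -0.7298.
Step k = 2:
  phi_22 = [rho(2) - phi_11 rho(1)] / [1 - phi_11 rho(1)] = [0.7509 - (-0.7298)(-0.7298)] / [1 - (-0.7298)(-0.7298)]
         = 0.21829196 / 0.46739196 = 0.467.
Therefore phi_{22} = 0.4670.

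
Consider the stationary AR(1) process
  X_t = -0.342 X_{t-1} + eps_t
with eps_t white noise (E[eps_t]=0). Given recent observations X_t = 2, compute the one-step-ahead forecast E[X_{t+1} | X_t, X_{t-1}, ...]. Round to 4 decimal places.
E[X_{t+1} \mid \mathcal F_t] = -0.6840

For an AR(p) model X_t = c + sum_i phi_i X_{t-i} + eps_t, the
one-step-ahead conditional mean is
  E[X_{t+1} | X_t, ...] = c + sum_i phi_i X_{t+1-i}.
Substitute known values:
  E[X_{t+1} | ...] = (-0.342) * (2)
                   = -0.6840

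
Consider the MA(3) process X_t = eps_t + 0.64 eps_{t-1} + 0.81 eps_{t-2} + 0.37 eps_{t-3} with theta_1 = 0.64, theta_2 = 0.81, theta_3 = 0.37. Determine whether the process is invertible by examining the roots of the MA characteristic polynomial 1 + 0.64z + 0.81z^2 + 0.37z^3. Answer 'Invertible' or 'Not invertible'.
\text{Invertible}

The MA(q) characteristic polynomial is P(z) = 1 + 0.64z + 0.81z^2 + 0.37z^3.
Invertibility requires all roots to lie outside the unit circle, i.e. |z| > 1 for every root.
Degree 3: look for a simple real root z0 first, then factor out (1 - z/z0) and solve the remaining quadratic.
Testing z0 = -2: P(-2) = 1 + (0.64)(-2) + (0.81)(-2)^2 + (0.37)(-2)^3
  = 1 + (-1.28) + (3.24) + (-2.96) = 0.  So z_0 = -2 is a root, |z_0| = 2.
Divide out the factor (1 + 0.5 z) = (1 - z/z0) (since 1/z0 = -0.5):
  P(z) = (1 + 0.5 z)(1 + (0.14) z + (0.74) z^2)
  [check: z-coef 0.14 - (-0.5) = 0.64; z^2-coef 0.74 - (-0.5)(0.14) = 0.81; z^3-coef -(-0.5)(0.74) = 0.37.]
Remaining roots from the quadratic factor 1 + (0.14) z + (0.74) z^2:
  Set 1 + (0.14) z + (0.74) z^2 = 0, i.e. a z^2 + b z + c = 0 with a = 0.74, b = 0.14, c = 1.
  Discriminant D = b^2 - 4ac = (0.14)^2 - 4*(0.74)*1 = 0.0196 - (2.96) = -2.9404.
  D < 0, so the roots are the complex-conjugate pair z = (-b +/- i sqrt(-D)) / (2a) = -0.0946 +/- 1.1586i.
  For a conjugate pair |z|^2 = z * conj(z) = (product of roots) = c/a = 1/(0.74) = 1.351351, so |z| = sqrt(1.351351) = 1.1625 for both roots.
Moduli of all roots: 2.0000, 1.1625, 1.1625.
All moduli strictly greater than 1? Yes.
Verdict: Invertible.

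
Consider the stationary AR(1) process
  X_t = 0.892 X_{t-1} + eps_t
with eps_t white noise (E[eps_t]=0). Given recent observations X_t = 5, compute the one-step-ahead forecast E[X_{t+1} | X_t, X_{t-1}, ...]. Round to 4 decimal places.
E[X_{t+1} \mid \mathcal F_t] = 4.4600

For an AR(p) model X_t = c + sum_i phi_i X_{t-i} + eps_t, the
one-step-ahead conditional mean is
  E[X_{t+1} | X_t, ...] = c + sum_i phi_i X_{t+1-i}.
Substitute known values:
  E[X_{t+1} | ...] = (0.892) * (5)
                   = 4.4600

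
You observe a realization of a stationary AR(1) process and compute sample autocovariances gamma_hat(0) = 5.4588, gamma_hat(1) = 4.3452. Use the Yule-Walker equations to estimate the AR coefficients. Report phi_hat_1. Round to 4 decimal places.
\hat\phi_{1} = 0.7960

The Yule-Walker equations for an AR(p) process read, in matrix form,
  Gamma_p phi = r_p,   with   (Gamma_p)_{ij} = gamma(|i - j|),
                       (r_p)_i = gamma(i),   i,j = 1..p.
Substitute the sample gammas (Toeplitz matrix and right-hand side of size 1):
  Gamma_p = [[5.4588]]
  r_p     = [4.3452]
With p = 1 this is the single equation gamma(0) phi_1 = gamma(1):
  phi_hat_1 = gamma(1) / gamma(0) = 4.3452 / 5.4588 = 0.7960.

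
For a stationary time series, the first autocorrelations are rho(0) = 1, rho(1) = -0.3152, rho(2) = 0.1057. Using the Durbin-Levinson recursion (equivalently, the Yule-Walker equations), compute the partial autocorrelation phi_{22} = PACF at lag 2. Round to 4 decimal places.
\phi_{22} = 0.0070

The PACF at lag k is phi_{kk}, the last component of the solution
to the Yule-Walker system G_k phi = r_k where
  (G_k)_{ij} = rho(|i - j|), (r_k)_i = rho(i), i,j = 1..k.
Equivalently, Durbin-Levinson gives phi_{kk} iteratively:
  phi_{11} = rho(1)
  phi_{kk} = [rho(k) - sum_{j=1..k-1} phi_{k-1,j} rho(k-j)]
            / [1 - sum_{j=1..k-1} phi_{k-1,j} rho(j)],
  phi_{k,j} = phi_{k-1,j} - phi_{kk} phi_{k-1,k-j},  j = 1..k-1.
Step k = 1:
  phi_11 = rho(1) = -0.3152.
Step k = 2:
  phi_22 = [rho(2) - phi_11 rho(1)] / [1 - phi_11 rho(1)] = [0.1057 - (-0.3152)(-0.3152)] / [1 - (-0.3152)(-0.3152)]
         = 0.00634896 / 0.90064896 = 0.007.
Therefore phi_{22} = 0.0070.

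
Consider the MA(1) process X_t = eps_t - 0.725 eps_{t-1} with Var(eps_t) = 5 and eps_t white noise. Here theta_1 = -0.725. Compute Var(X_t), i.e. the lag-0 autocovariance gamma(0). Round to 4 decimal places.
\gamma(0) = 7.6281

For an MA(q) process X_t = eps_t + sum_i theta_i eps_{t-i} with
Var(eps_t) = sigma^2, the variance is
  gamma(0) = sigma^2 * (1 + sum_i theta_i^2).
  sum_i theta_i^2 = (-0.725)^2 = 0.525625.
  gamma(0) = 5 * (1 + 0.525625) = 5 * 1.525625 = 7.628125, which rounds to 7.6281.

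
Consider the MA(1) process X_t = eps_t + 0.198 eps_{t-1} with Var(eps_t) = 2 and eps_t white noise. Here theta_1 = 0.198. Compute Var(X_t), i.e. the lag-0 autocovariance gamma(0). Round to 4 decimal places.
\gamma(0) = 2.0784

For an MA(q) process X_t = eps_t + sum_i theta_i eps_{t-i} with
Var(eps_t) = sigma^2, the variance is
  gamma(0) = sigma^2 * (1 + sum_i theta_i^2).
  sum_i theta_i^2 = (0.198)^2 = 0.039204.
  gamma(0) = 2 * (1 + 0.039204) = 2 * 1.039204 = 2.078408, which rounds to 2.0784.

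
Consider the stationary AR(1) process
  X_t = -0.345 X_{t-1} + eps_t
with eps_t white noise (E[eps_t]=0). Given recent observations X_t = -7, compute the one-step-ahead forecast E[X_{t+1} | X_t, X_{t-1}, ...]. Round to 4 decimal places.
E[X_{t+1} \mid \mathcal F_t] = 2.4150

For an AR(p) model X_t = c + sum_i phi_i X_{t-i} + eps_t, the
one-step-ahead conditional mean is
  E[X_{t+1} | X_t, ...] = c + sum_i phi_i X_{t+1-i}.
Substitute known values:
  E[X_{t+1} | ...] = (-0.345) * (-7)
                   = 2.4150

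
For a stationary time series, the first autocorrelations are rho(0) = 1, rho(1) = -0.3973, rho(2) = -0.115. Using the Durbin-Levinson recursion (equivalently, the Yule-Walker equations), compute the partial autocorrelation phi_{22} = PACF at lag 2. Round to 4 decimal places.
\phi_{22} = -0.3240

The PACF at lag k is phi_{kk}, the last component of the solution
to the Yule-Walker system G_k phi = r_k where
  (G_k)_{ij} = rho(|i - j|), (r_k)_i = rho(i), i,j = 1..k.
Equivalently, Durbin-Levinson gives phi_{kk} iteratively:
  phi_{11} = rho(1)
  phi_{kk} = [rho(k) - sum_{j=1..k-1} phi_{k-1,j} rho(k-j)]
            / [1 - sum_{j=1..k-1} phi_{k-1,j} rho(j)],
  phi_{k,j} = phi_{k-1,j} - phi_{kk} phi_{k-1,k-j},  j = 1..k-1.
Step k = 1:
  phi_11 = rho(1) = -0.3973.
Step k = 2:
  phi_22 = [rho(2) - phi_11 rho(1)] / [1 - phi_11 rho(1)] = [-0.115 - (-0.3973)(-0.3973)] / [1 - (-0.3973)(-0.3973)]
         = -0.27284729 / 0.84215271 = -0.324.
Therefore phi_{22} = -0.3240.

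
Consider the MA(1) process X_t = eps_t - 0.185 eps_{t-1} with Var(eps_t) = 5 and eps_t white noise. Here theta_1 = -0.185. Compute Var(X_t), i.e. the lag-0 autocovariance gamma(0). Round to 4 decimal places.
\gamma(0) = 5.1711

For an MA(q) process X_t = eps_t + sum_i theta_i eps_{t-i} with
Var(eps_t) = sigma^2, the variance is
  gamma(0) = sigma^2 * (1 + sum_i theta_i^2).
  sum_i theta_i^2 = (-0.185)^2 = 0.034225.
  gamma(0) = 5 * (1 + 0.034225) = 5 * 1.034225 = 5.171125, which rounds to 5.1711.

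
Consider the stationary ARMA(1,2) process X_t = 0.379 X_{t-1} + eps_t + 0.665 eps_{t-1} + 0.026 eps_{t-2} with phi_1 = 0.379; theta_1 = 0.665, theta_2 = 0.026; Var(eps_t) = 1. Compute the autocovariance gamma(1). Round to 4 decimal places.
\gamma(1) = 1.5629

Multiply the model equation by X_{t-k} and take expectations. With theta_0 = psi_0 = 1 and psi_j the MA(infinity) weights, this gives
  gamma(k) - sum_i phi_i gamma(k-i) = c_k,
  c_k = sigma^2 * sum_{j=k..q} theta_j psi_{j-k}   (c_k = 0 for k > q),
using gamma(-m) = gamma(m).
psi-weights needed (psi_j = theta_j + sum_i phi_i psi_{j-i}):
  psi_1 = theta_1 + phi_1 = 0.665 + (0.379) = 1.044
  psi_2 = theta_2 + phi_1 psi_1 = 0.026 + (0.379)(1.044) = 0.421676
Right-hand sides:
  c_0 = sigma^2 (1 + theta_1 psi_1 + theta_2 psi_2) = 1 * (1 + (0.665)(1.044) + (0.026)(0.421676)) = 1 * 1.705224 = 1.705224
  c_1 = sigma^2 (theta_1 + theta_2 psi_1) = 1 * (0.665 + (0.026)(1.044)) = 0.692144
  c_2 = sigma^2 theta_2 = 1 * (0.026) = 0.026
Equations for k = 0 and k = 1 (AR order 1):
  gamma(0) = phi_1 gamma(1) + c_0
  gamma(1) = phi_1 gamma(0) + c_1
Substituting the second into the first: gamma(0) (1 - phi_1^2) = c_0 + phi_1 c_1, so
  gamma(0) = (c_0 + phi_1 c_1) / (1 - phi_1^2) = (1.705224 + (0.379)(0.692144)) / (1 - (0.379)^2) = 1.967546 / 0.856359 = 2.297572.
  gamma(1) = phi_1 gamma(0) + c_1 = (0.379)(2.297572) + (0.692144) = 1.562924.
Therefore gamma(1) = 1.5629 (to 4 decimal places).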